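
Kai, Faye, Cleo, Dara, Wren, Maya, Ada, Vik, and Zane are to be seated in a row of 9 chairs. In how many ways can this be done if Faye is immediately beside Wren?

80640

Treat {Faye, Wren} as a single unit. There are 8 units to order, and the pair itself can be ordered 2 ways.
So the count is 2·(8)! = 80640.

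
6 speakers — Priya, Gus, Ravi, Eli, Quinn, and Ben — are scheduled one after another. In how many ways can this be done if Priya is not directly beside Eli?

Of the 6! = 720 arrangements, those with Priya and Eli adjacent number 2 × 5! = 240 (treat the pair as a block with 2 internal orders).
Complementary counting: 720 − 240 = 480.

480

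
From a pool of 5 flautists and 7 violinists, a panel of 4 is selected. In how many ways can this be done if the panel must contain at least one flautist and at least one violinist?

455

Unrestricted: C(12,4) = 495 ways to pick any 4 of the 12.
Selections missing a whole group: no flautists → C(7,4) = 35; no violinists → C(5,4) = 5.
Both groups omitted at once is impossible, so 495 − 40 = 455.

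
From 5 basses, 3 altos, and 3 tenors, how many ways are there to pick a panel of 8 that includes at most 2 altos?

109

Split by how many altos are chosen (0 through 2).
Sum: C(3,0)·C(8,8) + C(3,1)·C(8,7) + C(3,2)·C(8,6) = 1 + 24 + 84 = 109.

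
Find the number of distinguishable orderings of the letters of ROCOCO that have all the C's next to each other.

20

Treat the 2 copies of C as a single block. The multiset to arrange is then {CC, O, O, O, R}, 5 items in all.
That gives (5)!/(3!) = 20 arrangements.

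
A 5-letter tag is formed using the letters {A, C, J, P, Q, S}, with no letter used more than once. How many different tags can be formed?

This is a permutation of 5 out of 6: P(6,5) = 6!/1!.
6 × 5 × 4 × 3 × 2 = 720.

720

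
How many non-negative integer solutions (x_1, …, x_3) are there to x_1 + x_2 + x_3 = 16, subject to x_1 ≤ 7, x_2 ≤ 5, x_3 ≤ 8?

By stars and bars, unrestricted non-negative solutions to x_1+…+x_3 = 16 number C(16+2,2) = 153.
Subtract solutions that violate a single cap (substitute x_i' = x_i − (cap_i+1)): x_1 ≥ 8 gives C(10,2) = 45; x_2 ≥ 6 gives C(12,2) = 66; x_3 ≥ 9 gives C(9,2) = 36. Together 147.
Add back pairs where two caps are both exceeded: 6 + 0 + 3 = 9.
By inclusion–exclusion the count is 153 − 147 + 9 = 15.

15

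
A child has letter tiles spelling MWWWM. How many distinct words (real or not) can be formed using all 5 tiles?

10

The 5 letters of MWWWM have repeats: M appearing twice and W appearing 3 times.
The number of distinct arrangements is 5!/(3!·2!) = 120/12 = 10.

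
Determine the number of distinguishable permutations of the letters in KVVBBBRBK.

3780

KVVBBBRBK has 9 letters with B appearing 4 times, K appearing twice, and V appearing twice.
Dividing 9! = 362880 by 4!·2!·2! = 96 for the repeated letters gives 3780.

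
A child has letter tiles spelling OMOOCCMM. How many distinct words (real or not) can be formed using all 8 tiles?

560

The 8 letters of OMOOCCMM have repeats: C appearing twice, M appearing 3 times, and O appearing 3 times.
The number of distinct arrangements is 8!/(3!·3!·2!) = 40320/72 = 560.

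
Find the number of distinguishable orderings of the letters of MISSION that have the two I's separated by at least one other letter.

Total arrangements of MISSION: 7!/(2!·2!) = 1260.
If the two I's are adjacent, glue them into one block, leaving 6 items to arrange: (6)!/(2!) = 360 ways.
Hence 1260 − 360 = 900.

900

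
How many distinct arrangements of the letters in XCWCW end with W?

12

Fix W in the last position and arrange the remaining 4 letters.
Those 4 letters have C appearing twice, giving (4)!/(2!) = 12.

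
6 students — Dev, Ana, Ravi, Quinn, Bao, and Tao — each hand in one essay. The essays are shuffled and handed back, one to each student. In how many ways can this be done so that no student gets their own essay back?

265

This is the derangement count D_6: permutations of 6 items with no fixed point.
By inclusion–exclusion this is Σ_{j=0}^{6} (−1)^j C(6,j)·(6−j)!.
Computing: 720 − 720 + 360 − 120 + 30 − 6 + 1 = 265.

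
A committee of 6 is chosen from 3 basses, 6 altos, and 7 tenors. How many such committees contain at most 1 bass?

Split by how many basses are chosen (0 through 1).
Sum: C(3,0)·C(13,6) + C(3,1)·C(13,5) = 1716 + 3861 = 5577.

5577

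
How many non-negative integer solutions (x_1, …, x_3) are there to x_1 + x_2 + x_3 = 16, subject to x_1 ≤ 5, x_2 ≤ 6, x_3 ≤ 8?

By stars and bars, unrestricted non-negative solutions to x_1+…+x_3 = 16 number C(16+2,2) = 153.
Subtract solutions that violate a single cap (substitute x_i' = x_i − (cap_i+1)): x_1 ≥ 6 gives C(12,2) = 66; x_2 ≥ 7 gives C(11,2) = 55; x_3 ≥ 9 gives C(9,2) = 36. Together 157.
Add back pairs where two caps are both exceeded: 10 + 3 + 1 = 14.
By inclusion–exclusion the count is 153 − 157 + 14 = 10.

10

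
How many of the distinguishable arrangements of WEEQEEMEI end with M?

With the last slot taken by M, it remains to arrange the other 8 letters (WEEQEEEI).
Those 8 letters have E appearing 5 times, giving (8)!/(5!) = 336.

336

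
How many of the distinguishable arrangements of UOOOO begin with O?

4

Fix O in the first position and arrange the remaining 4 letters.
Those 4 letters have O appearing 3 times, giving (4)!/(3!) = 4.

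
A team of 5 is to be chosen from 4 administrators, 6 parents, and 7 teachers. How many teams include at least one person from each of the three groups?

Total 5-person selections from all 17: C(17,5) = 6188.
Subtract selections that omit an entire group: no administrators → C(13,5) = 1287; no parents → C(11,5) = 462; no teachers → C(10,5) = 252.
Add back selections omitting two groups (i.e. drawn from a single group): C(4,5) + C(6,5) + C(7,5) = 27.
By inclusion–exclusion: 6188 − 2001 + 27 = 4214.

4214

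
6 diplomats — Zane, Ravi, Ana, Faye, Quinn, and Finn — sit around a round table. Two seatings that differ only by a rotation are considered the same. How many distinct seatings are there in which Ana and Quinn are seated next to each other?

48

Glue Ana and Quinn into a block (2 internal orders). Seating 5 units around a circle gives (4)! arrangements.
So 2 × (4)! = 2 × 24 = 48.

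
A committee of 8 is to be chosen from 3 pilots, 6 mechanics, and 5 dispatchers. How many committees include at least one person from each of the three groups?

With no constraint there are C(14,8) = 3003 possible selections.
Subtract selections that omit an entire group: no pilots → C(11,8) = 165; no mechanics → C(8,8) = 1; no dispatchers → C(9,8) = 9.
Add back selections omitting two groups (i.e. drawn from a single group): C(3,8) + C(6,8) + C(5,8) = 0.
By inclusion–exclusion: 3003 − 175 + 0 = 2828.

2828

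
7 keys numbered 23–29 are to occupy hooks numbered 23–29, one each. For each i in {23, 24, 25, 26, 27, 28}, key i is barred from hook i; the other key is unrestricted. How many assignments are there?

2119

Let Aᵢ (for 23 ≤ i ≤ 28) be the placements that put key i in its forbidden hook. Any j of these fix j positions, leaving (7−j)! ways to fill the rest, and there are C(6,j) ways to pick which j.
By inclusion–exclusion, the number of valid placements is Σ_{j=0}^{6} (−1)^j C(6,j)·(7−j)!.
Computing: 5040 − 4320 + 1800 − 480 + 90 − 12 + 1 = 2119.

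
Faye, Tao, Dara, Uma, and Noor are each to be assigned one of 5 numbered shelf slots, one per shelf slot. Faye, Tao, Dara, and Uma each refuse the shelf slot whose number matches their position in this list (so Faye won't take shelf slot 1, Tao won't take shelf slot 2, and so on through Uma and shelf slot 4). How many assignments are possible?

53

Let Aᵢ (for 1 ≤ i ≤ 4) be the placements that put person i in their forbidden shelf slot. Any j of these fix j positions, leaving (5−j)! ways to fill the rest, and there are C(4,j) ways to pick which j.
By inclusion–exclusion, the number of valid placements is Σ_{j=0}^{4} (−1)^j C(4,j)·(5−j)!.
Computing: 120 − 96 + 36 − 8 + 1 = 53.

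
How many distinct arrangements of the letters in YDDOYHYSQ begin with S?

3360

Fix S in the first position and arrange the remaining 8 letters.
Those 8 letters have D appearing twice and Y appearing 3 times, giving (8)!/(3!·2!) = 3360.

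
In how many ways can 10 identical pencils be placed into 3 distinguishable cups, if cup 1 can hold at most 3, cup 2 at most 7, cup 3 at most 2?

Without the upper bounds there are C(12,2) = 66 ways to split 10 among 3 cups.
Subtract solutions that violate a single cap (substitute x_i' = x_i − (cap_i+1)): x_1 ≥ 4 gives C(8,2) = 28; x_2 ≥ 8 gives C(4,2) = 6; x_3 ≥ 3 gives C(9,2) = 36. Together 70.
Add back pairs where two caps are both exceeded: 0 + 10 + 0 = 10.
By inclusion–exclusion the count is 66 − 70 + 10 = 6.

6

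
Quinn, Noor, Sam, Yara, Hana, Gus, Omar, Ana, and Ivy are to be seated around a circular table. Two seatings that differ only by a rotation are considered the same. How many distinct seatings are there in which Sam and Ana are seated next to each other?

10080

Treat {Sam, Ana} as one unit (2 internal orders) and seat the resulting 8 units around the table: (7)! circular arrangements.
So 2 × (7)! = 2 × 5040 = 10080.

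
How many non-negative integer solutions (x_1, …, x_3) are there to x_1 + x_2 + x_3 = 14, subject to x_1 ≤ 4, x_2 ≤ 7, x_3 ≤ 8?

20

Ignoring the caps, the number of non-negative solutions to x_1+…+x_3 = 14 is C(16,2) = 120.
Subtract solutions that violate a single cap (substitute x_i' = x_i − (cap_i+1)): x_1 ≥ 5 gives C(11,2) = 55; x_2 ≥ 8 gives C(8,2) = 28; x_3 ≥ 9 gives C(7,2) = 21. Together 104.
Add back pairs where two caps are both exceeded: 3 + 1 + 0 = 4.
By inclusion–exclusion the count is 120 − 104 + 4 = 20.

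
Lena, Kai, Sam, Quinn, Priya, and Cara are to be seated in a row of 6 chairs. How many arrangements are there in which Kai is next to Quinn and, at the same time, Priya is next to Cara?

Treat {Kai,Quinn} as one block (2 orders) and {Priya,Cara} as another (2 orders).
That leaves 4 units to arrange: 2 × 2 × 4! = 4 × 24 = 96.

96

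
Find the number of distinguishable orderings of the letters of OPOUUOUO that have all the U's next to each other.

30

Treat the 3 copies of U as a single block. The multiset to arrange is then {UUU, O, O, O, O, P}, 6 items in all.
That gives (6)!/(4!) = 30 arrangements.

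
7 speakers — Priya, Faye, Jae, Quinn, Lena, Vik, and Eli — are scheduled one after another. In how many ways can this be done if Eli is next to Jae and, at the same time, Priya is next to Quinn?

Treat {Eli,Jae} as one block (2 orders) and {Priya,Quinn} as another (2 orders).
That leaves 5 units to arrange: 2 × 2 × 5! = 4 × 120 = 480.

480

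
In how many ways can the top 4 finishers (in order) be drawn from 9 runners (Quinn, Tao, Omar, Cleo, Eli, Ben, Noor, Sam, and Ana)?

3024

There are 9 choices for 1st place, 8 for 2nd, and so on down to 6 for position 4.
That gives 9 × 8 × 7 × 6 = 3024.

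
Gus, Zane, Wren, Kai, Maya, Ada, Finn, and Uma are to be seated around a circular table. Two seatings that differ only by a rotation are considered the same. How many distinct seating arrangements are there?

Fix one person's seat to break rotational symmetry; the remaining 7 people can be arranged in (7)! = 5040 ways.

5040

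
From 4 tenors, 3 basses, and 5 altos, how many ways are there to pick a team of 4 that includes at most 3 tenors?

494

Split by how many tenors are chosen (0 through 3).
Sum: C(4,0)·C(8,4) + C(4,1)·C(8,3) + C(4,2)·C(8,2) + C(4,3)·C(8,1) = 70 + 224 + 168 + 32 = 494.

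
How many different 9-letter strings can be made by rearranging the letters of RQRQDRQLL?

The 9 letters of RQRQDRQLL have repeats: L appearing twice, Q appearing 3 times, and R appearing 3 times.
Dividing 9! = 362880 by 3!·3!·2! = 72 for the repeated letters gives 5040.

5040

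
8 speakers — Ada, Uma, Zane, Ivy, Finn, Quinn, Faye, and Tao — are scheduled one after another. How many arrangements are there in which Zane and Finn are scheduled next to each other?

10080

Treat {Zane, Finn} as a single unit. There are 7 units to order, and the pair itself can be ordered 2 ways.
That gives 2 × 7! = 2 × 5040 = 10080.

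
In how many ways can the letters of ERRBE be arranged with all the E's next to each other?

12

Treat the 2 copies of E as a single block. The multiset to arrange is then {EE, B, R, R}, 4 items in all.
That gives (4)!/(2!) = 12 arrangements.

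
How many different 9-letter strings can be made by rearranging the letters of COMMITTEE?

COMMITTEE has 9 letters with E appearing twice, M appearing twice, and T appearing twice.
Dividing 9! = 362880 by 2!·2!·2! = 8 for the repeated letters gives 45360.

45360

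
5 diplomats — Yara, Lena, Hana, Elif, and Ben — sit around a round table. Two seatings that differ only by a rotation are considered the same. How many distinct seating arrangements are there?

24

Around a circle, 5 distinct people have 5!/5 = (4)! = 24 rotationally distinct seatings.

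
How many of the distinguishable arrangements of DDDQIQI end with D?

90

Fix D in the last position and arrange the remaining 6 letters.
Those 6 letters have D appearing twice, I appearing twice, and Q appearing twice, giving (6)!/(2!·2!·2!) = 90.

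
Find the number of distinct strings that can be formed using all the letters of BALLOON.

The 7 letters of BALLOON have repeats: L appearing twice and O appearing twice.
So there are 7! / (2!·2!) = 1260 distinguishable arrangements.

1260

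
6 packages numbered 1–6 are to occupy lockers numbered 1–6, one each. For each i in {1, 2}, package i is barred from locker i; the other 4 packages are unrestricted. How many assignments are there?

Let Aᵢ (for i ∈ {1, 2}) be the placements that put package i in its forbidden locker. Any j of these fix j positions, leaving (6−j)! ways to fill the rest, and there are C(2,j) ways to pick which j.
By inclusion–exclusion, the number of valid placements is Σ_{j=0}^{2} (−1)^j C(2,j)·(6−j)!.
Computing: 720 − 240 + 24 = 504.

504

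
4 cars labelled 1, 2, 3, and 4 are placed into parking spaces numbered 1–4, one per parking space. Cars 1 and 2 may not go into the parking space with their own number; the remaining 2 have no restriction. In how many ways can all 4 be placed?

Let Aᵢ (for i ∈ {1, 2}) be the placements that put car i in its forbidden parking space. Any j of these fix j positions, leaving (4−j)! ways to fill the rest, and there are C(2,j) ways to pick which j.
By inclusion–exclusion, the number of valid placements is Σ_{j=0}^{2} (−1)^j C(2,j)·(4−j)!.
Computing: 24 − 12 + 2 = 14.

14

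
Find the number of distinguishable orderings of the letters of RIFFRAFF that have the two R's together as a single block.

210

Treat the 2 copies of R as a single block. The multiset to arrange is then {RR, A, F, F, F, F, I}, 7 items in all.
That gives (7)!/(4!) = 210 arrangements.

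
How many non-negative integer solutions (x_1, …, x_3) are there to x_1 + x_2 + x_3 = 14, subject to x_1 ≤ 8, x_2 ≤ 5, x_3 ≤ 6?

Ignoring the caps, the number of non-negative solutions to x_1+…+x_3 = 14 is C(16,2) = 120.
Subtract solutions that violate a single cap (substitute x_i' = x_i − (cap_i+1)): x_1 ≥ 9 gives C(7,2) = 21; x_2 ≥ 6 gives C(10,2) = 45; x_3 ≥ 7 gives C(9,2) = 36. Together 102.
Add back pairs where two caps are both exceeded: 0 + 0 + 3 = 3.
By inclusion–exclusion the count is 120 − 102 + 3 = 21.

21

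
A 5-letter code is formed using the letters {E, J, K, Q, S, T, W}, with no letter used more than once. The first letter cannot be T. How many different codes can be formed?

The first letter has 7−1 = 6 choices (anything except T).
The remaining 4 letters are filled from the other 6 symbols without repetition: 6 × 5 × 4 × 3 = 360.
Total: 6 × 360 = 2160.

2160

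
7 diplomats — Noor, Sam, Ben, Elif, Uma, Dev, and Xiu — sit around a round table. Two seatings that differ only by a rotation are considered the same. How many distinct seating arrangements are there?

720

Seat Noor anywhere (absorbing the rotational symmetry), then permute the other 6: (6)! = 720.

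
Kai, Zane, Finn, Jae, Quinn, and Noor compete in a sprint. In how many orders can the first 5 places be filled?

720

There are 6 choices for 1st place, 5 for 2nd, and so on down to 2 for position 5.
That gives 6 × 5 × 4 × 3 × 2 = 720.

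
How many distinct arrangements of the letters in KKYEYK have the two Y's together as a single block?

Treat the 2 copies of Y as a single block. The multiset to arrange is then {YY, E, K, K, K}, 5 items in all.
That gives (5)!/(3!) = 20 arrangements.

20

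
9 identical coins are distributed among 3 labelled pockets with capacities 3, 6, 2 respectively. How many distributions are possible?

6

By stars and bars, unrestricted non-negative solutions to x_1+…+x_3 = 9 number C(9+2,2) = 55.
Subtract solutions that violate a single cap (substitute x_i' = x_i − (cap_i+1)): x_1 ≥ 4 gives C(7,2) = 21; x_2 ≥ 7 gives C(4,2) = 6; x_3 ≥ 3 gives C(8,2) = 28. Together 55.
Add back pairs where two caps are both exceeded: 0 + 6 + 0 = 6.
By inclusion–exclusion the count is 55 − 55 + 6 = 6.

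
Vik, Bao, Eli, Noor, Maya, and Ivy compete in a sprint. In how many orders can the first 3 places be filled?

120

There are 6 choices for 1st place, 5 for 2nd, and 4 for 3rd.
That gives 6 × 5 × 4 = 120.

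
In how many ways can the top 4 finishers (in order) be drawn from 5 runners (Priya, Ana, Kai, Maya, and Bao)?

There are 5 choices for 1st place, 4 for 2nd, and so on down to 2 for position 4.
That gives 5 × 4 × 3 × 2 = 120.

120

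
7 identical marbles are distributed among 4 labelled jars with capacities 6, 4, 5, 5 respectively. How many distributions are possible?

By stars and bars, unrestricted non-negative solutions to x_1+…+x_4 = 7 number C(7+3,3) = 120.
Subtract solutions that violate a single cap (substitute x_i' = x_i − (cap_i+1)): x_1 ≥ 7 gives C(3,3) = 1; x_2 ≥ 5 gives C(5,3) = 10; x_3 ≥ 6 gives C(4,3) = 4; x_4 ≥ 6 gives C(4,3) = 4. Together 19.
No two caps can be exceeded simultaneously, so the pair terms are all 0.
By inclusion–exclusion the count is 120 − 19 + 0 = 101.

101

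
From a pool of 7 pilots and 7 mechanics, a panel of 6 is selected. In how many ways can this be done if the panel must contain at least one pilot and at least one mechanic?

2989

Total 6-person selections from all 14: C(14,6) = 3003.
Selections missing a whole group: no pilots → C(7,6) = 7; no mechanics → C(7,6) = 7.
Both groups omitted at once is impossible, so 3003 − 14 = 2989.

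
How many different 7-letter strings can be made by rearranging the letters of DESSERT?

1260

The 7 letters of DESSERT have repeats: E appearing twice and S appearing twice.
Dividing 7! = 5040 by 2!·2! = 4 for the repeated letters gives 1260.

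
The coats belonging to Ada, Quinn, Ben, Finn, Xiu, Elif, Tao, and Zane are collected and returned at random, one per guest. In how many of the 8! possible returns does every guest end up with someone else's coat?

Count assignments avoiding every fixed point. For any j of the 8 guests fixed to their own coat, the other 8−j can be arranged in (8−j)! ways.
By inclusion–exclusion this is Σ_{j=0}^{8} (−1)^j C(8,j)·(8−j)!.
Computing: 40320 − 40320 + 20160 − 6720 + 1680 − 336 + 56 − 8 + 1 = 14833.

14833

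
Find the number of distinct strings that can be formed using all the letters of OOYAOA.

OOYAOA has 6 letters with A appearing twice and O appearing 3 times.
So there are 6! / (3!·2!) = 60 distinguishable arrangements.

60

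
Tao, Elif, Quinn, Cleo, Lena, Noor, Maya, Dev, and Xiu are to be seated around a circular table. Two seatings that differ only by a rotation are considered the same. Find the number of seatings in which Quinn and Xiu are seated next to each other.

10080

Glue Quinn and Xiu into a block (2 internal orders). Seating 8 units around a circle gives (7)! arrangements.
So 2 × (7)! = 2 × 5040 = 10080.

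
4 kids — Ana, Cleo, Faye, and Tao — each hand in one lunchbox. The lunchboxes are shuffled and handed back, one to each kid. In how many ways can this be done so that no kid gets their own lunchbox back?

Count assignments avoiding every fixed point. For any j of the 4 kids fixed to their own lunchbox, the other 4−j can be arranged in (4−j)! ways.
By inclusion–exclusion this is Σ_{j=0}^{4} (−1)^j C(4,j)·(4−j)!.
Computing: 24 − 24 + 12 − 4 + 1 = 9.

9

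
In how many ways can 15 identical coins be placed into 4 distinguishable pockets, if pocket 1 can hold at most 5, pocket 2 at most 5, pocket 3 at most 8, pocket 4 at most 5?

Ignoring the caps, the number of non-negative solutions to x_1+…+x_4 = 15 is C(18,3) = 816.
Subtract solutions that violate a single cap (substitute x_i' = x_i − (cap_i+1)): x_1 ≥ 6 gives C(12,3) = 220; x_2 ≥ 6 gives C(12,3) = 220; x_3 ≥ 9 gives C(9,3) = 84; x_4 ≥ 6 gives C(12,3) = 220. Together 744.
Add back pairs where two caps are both exceeded: 20 + 1 + 20 + 1 + 20 + 1 = 63.
By inclusion–exclusion the count is 816 − 744 + 63 = 135.

135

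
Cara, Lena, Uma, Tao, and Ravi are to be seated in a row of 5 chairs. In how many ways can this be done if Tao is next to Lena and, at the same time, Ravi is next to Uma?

Treat {Tao,Lena} as one block (2 orders) and {Ravi,Uma} as another (2 orders).
That leaves 3 units to arrange: 2 × 2 × 3! = 4 × 6 = 24.

24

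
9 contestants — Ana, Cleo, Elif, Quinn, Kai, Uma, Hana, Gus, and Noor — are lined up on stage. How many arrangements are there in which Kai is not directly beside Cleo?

282240

There are 9! = 362880 arrangements in all. If Kai and Cleo are adjacent, merging them into one block gives 2·(8)! = 80640 arrangements.
So 362880 − 80640 = 282240 arrangements keep them apart.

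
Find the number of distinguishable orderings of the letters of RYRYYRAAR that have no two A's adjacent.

980

There are 9!/(4!·3!·2!) = 1260 arrangements of RYRYYRAAR in total.
If the two A's are adjacent, glue them into one block, leaving 8 items to arrange: (8)!/(4!·3!) = 280 ways.
Hence 1260 − 280 = 980.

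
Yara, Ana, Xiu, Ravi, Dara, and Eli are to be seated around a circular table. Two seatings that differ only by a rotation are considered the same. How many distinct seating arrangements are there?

Fix one person's seat to break rotational symmetry; the remaining 5 people can be arranged in (5)! = 120 ways.

120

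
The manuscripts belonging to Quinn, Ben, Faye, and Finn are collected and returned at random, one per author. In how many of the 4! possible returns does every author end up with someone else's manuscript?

9

This is the derangement count D_4: permutations of 4 items with no fixed point.
By inclusion–exclusion this is Σ_{j=0}^{4} (−1)^j C(4,j)·(4−j)!.
Computing: 24 − 24 + 12 − 4 + 1 = 9.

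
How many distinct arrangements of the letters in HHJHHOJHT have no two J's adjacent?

1176

There are 9!/(5!·2!) = 1512 arrangements of HHJHHOJHT in total.
If the two J's are adjacent, glue them into one block, leaving 8 items to arrange: (8)!/(5!) = 336 ways.
Hence 1512 − 336 = 1176.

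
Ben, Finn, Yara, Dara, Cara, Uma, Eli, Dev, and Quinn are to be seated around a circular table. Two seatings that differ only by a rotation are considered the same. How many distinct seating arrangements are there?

Around a circle, 9 distinct people have 9!/9 = (8)! = 40320 rotationally distinct seatings.

40320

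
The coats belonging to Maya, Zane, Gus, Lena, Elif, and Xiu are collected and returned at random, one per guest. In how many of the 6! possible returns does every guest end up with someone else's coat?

Count assignments avoiding every fixed point. For any j of the 6 guests fixed to their own coat, the other 6−j can be arranged in (6−j)! ways.
By inclusion–exclusion this is Σ_{j=0}^{6} (−1)^j C(6,j)·(6−j)!.
Computing: 720 − 720 + 360 − 120 + 30 − 6 + 1 = 265.

265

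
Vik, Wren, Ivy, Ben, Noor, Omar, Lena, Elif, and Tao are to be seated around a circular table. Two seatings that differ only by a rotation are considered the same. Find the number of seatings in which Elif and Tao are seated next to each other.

Glue Elif and Tao into a block (2 internal orders). Seating 8 units around a circle gives (7)! arrangements.
So 2 × (7)! = 2 × 5040 = 10080.

10080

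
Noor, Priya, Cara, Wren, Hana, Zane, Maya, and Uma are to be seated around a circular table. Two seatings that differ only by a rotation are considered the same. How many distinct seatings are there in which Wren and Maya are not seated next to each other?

All circular seatings of 8 people number (7)! = 5040.
Seatings with Wren beside Maya: treat them as a block with 2 internal orders, giving 2 × (6)! = 1440.
Subtracting, 5040 − 1440 = 3600.

3600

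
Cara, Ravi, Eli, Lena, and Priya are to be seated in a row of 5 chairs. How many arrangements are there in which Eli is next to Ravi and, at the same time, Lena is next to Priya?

24

Treat {Eli,Ravi} as one block (2 orders) and {Lena,Priya} as another (2 orders).
That leaves 3 units to arrange: 2 × 2 × 3! = 4 × 6 = 24.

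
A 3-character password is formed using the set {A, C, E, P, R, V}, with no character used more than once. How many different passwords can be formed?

This is a permutation of 3 out of 6: P(6,3) = 6!/3!.
6 × 5 × 4 = 120.

120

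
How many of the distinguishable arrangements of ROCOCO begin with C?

Fix C in the first position and arrange the remaining 5 letters.
Those 5 letters have O appearing 3 times, giving (5)!/(3!) = 20.

20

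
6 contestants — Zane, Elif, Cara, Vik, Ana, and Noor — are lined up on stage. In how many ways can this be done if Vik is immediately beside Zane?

Place the 4 others and the Vik-Zane pair as 5 objects in a line; the pair has 2 internal arrangements.
That gives 2 × 5! = 2 × 120 = 240.

240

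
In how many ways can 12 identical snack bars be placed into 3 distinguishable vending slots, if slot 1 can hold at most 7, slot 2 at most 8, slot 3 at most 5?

Without the upper bounds there are C(14,2) = 91 ways to split 12 among 3 vending slots.
Subtract solutions that violate a single cap (substitute x_i' = x_i − (cap_i+1)): x_1 ≥ 8 gives C(6,2) = 15; x_2 ≥ 9 gives C(5,2) = 10; x_3 ≥ 6 gives C(8,2) = 28. Together 53.
No two caps can be exceeded simultaneously, so the pair terms are all 0.
By inclusion–exclusion the count is 91 − 53 + 0 = 38.

38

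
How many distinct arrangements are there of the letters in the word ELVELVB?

The 7 letters of ELVELVB have repeats: E appearing twice, L appearing twice, and V appearing twice.
Dividing 7! = 5040 by 2!·2!·2! = 8 for the repeated letters gives 630.

630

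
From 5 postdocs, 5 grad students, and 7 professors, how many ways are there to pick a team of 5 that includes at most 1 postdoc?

Split by how many postdocs are chosen (0 through 1).
Sum: C(5,0)·C(12,5) + C(5,1)·C(12,4) = 792 + 2475 = 3267.

3267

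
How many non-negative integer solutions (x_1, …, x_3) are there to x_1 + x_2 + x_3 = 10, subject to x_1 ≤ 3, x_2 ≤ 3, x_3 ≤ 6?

By stars and bars, unrestricted non-negative solutions to x_1+…+x_3 = 10 number C(10+2,2) = 66.
Subtract solutions that violate a single cap (substitute x_i' = x_i − (cap_i+1)): x_1 ≥ 4 gives C(8,2) = 28; x_2 ≥ 4 gives C(8,2) = 28; x_3 ≥ 7 gives C(5,2) = 10. Together 66.
Add back pairs where two caps are both exceeded: 6 + 0 + 0 = 6.
By inclusion–exclusion the count is 66 − 66 + 6 = 6.

6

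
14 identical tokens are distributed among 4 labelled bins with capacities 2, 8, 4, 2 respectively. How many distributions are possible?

Without the upper bounds there are C(17,3) = 680 ways to split 14 among 4 bins.
Subtract solutions that violate a single cap (substitute x_i' = x_i − (cap_i+1)): x_1 ≥ 3 gives C(14,3) = 364; x_2 ≥ 9 gives C(8,3) = 56; x_3 ≥ 5 gives C(12,3) = 220; x_4 ≥ 3 gives C(14,3) = 364. Together 1004.
Add back pairs where two caps are both exceeded: 10 + 84 + 165 + 1 + 10 + 84 = 354.
Subtract triples: 0 + 0 + 20 + 0 = 20.
By inclusion–exclusion the count is 680 − 1004 + 354 − 20 = 10.

10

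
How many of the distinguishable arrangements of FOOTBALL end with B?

With the last slot taken by B, it remains to arrange the other 7 letters (FOOTALL).
Those 7 letters have L appearing twice and O appearing twice, giving (7)!/(2!·2!) = 1260.

1260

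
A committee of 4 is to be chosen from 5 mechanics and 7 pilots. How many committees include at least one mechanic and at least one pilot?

455

With no constraint there are C(12,4) = 495 possible selections.
Selections missing a whole group: no mechanics → C(7,4) = 35; no pilots → C(5,4) = 5.
Both groups omitted at once is impossible, so 495 − 40 = 455.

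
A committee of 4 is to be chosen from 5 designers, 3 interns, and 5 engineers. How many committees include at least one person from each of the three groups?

375

With no constraint there are C(13,4) = 715 possible selections.
Subtract selections that omit an entire group: no designers → C(8,4) = 70; no interns → C(10,4) = 210; no engineers → C(8,4) = 70.
Add back selections omitting two groups (i.e. drawn from a single group): C(5,4) + C(3,4) + C(5,4) = 10.
By inclusion–exclusion: 715 − 350 + 10 = 375.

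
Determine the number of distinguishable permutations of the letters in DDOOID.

The 6 letters of DDOOID have repeats: D appearing 3 times and O appearing twice.
So there are 6! / (3!·2!) = 60 distinguishable arrangements.

60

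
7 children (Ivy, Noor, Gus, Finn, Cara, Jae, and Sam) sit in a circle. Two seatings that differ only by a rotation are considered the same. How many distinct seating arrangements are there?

720

Around a circle, 7 distinct people have 7!/7 = (6)! = 720 rotationally distinct seatings.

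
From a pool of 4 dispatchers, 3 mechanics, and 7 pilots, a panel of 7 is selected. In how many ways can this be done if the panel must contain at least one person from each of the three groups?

2982

With no constraint there are C(14,7) = 3432 possible selections.
Subtract selections that omit an entire group: no dispatchers → C(10,7) = 120; no mechanics → C(11,7) = 330; no pilots → C(7,7) = 1.
Add back selections omitting two groups (i.e. drawn from a single group): C(4,7) + C(3,7) + C(7,7) = 1.
By inclusion–exclusion: 3432 − 451 + 1 = 2982.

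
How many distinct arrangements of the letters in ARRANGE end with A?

360

With the last slot taken by A, it remains to arrange the other 6 letters (RRANGE).
Those 6 letters have R appearing twice, giving (6)!/(2!) = 360.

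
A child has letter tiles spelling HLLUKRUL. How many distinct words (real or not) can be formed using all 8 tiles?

3360

HLLUKRUL has 8 letters with L appearing 3 times and U appearing twice.
The number of distinct arrangements is 8!/(3!·2!) = 40320/12 = 3360.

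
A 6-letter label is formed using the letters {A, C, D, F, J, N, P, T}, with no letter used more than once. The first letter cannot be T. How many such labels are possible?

17640

The first letter has 8−1 = 7 choices (anything except T).
The remaining 5 letters are filled from the other 7 symbols without repetition: 7 × 6 × 5 × 4 × 3 = 2520.
Total: 7 × 2520 = 17640.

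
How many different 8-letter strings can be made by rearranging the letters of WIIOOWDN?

5040

Letter multiplicities in WIIOOWDN: D×1, I×2, N×1, O×2, W×2.
So there are 8! / (2!·2!·2!) = 5040 distinguishable arrangements.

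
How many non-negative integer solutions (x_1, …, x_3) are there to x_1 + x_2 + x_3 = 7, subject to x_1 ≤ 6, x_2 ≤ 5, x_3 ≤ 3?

By stars and bars, unrestricted non-negative solutions to x_1+…+x_3 = 7 number C(7+2,2) = 36.
Subtract solutions that violate a single cap (substitute x_i' = x_i − (cap_i+1)): x_1 ≥ 7 gives C(2,2) = 1; x_2 ≥ 6 gives C(3,2) = 3; x_3 ≥ 4 gives C(5,2) = 10. Together 14.
No two caps can be exceeded simultaneously, so the pair terms are all 0.
By inclusion–exclusion the count is 36 − 14 + 0 = 22.

22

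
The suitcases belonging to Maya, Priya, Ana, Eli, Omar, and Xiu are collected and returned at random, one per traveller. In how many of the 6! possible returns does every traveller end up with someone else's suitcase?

Let Aᵢ be the assignments in which traveller i gets their own suitcase. We want the size of the complement of A₁∪…∪A_6.
By inclusion–exclusion this is Σ_{j=0}^{6} (−1)^j C(6,j)·(6−j)!.
Computing: 720 − 720 + 360 − 120 + 30 − 6 + 1 = 265.

265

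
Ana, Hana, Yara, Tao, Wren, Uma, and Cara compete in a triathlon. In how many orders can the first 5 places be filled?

2520

There are 7 choices for 1st place, 6 for 2nd, and so on down to 3 for position 5.
That gives 7 × 6 × 5 × 4 × 3 = 2520.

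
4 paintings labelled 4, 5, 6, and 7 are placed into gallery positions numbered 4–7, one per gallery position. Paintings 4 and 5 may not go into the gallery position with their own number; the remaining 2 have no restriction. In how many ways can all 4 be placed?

14

Let Aᵢ (for i ∈ {4, 5}) be the placements that put painting i in its forbidden gallery position. Any j of these fix j positions, leaving (4−j)! ways to fill the rest, and there are C(2,j) ways to pick which j.
By inclusion–exclusion, the number of valid placements is Σ_{j=0}^{2} (−1)^j C(2,j)·(4−j)!.
Computing: 24 − 12 + 2 = 14.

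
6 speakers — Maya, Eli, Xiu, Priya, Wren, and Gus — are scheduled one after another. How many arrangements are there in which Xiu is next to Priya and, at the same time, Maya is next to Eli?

Treat {Xiu,Priya} as one block (2 orders) and {Maya,Eli} as another (2 orders).
That leaves 4 units to arrange: 2 × 2 × 4! = 4 × 24 = 96.

96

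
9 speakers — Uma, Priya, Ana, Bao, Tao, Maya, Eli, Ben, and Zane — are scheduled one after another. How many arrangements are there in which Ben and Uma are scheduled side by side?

Place the 7 others and the Ben-Uma pair as 8 objects in a line; the pair has 2 internal arrangements.
That gives 2 × 8! = 2 × 40320 = 80640.

80640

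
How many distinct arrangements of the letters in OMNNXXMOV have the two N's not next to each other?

17640

Total arrangements of OMNNXXMOV: 9!/(2!·2!·2!·2!) = 22680.
Arrangements with the N's together: treat NN as one letter, giving (8)!/(2!·2!·2!) = 5040.
Subtracting, 22680 − 5040 = 17640 arrangements keep the N's apart.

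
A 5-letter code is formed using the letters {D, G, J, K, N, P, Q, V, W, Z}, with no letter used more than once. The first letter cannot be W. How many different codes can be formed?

The first letter has 10−1 = 9 choices (anything except W).
The remaining 4 letters are filled from the other 9 symbols without repetition: 9 × 8 × 7 × 6 = 3024.
Total: 9 × 3024 = 27216.

27216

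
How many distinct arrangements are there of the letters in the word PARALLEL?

The 8 letters of PARALLEL have repeats: A appearing twice and L appearing 3 times.
The number of distinct arrangements is 8!/(3!·2!) = 40320/12 = 3360.

3360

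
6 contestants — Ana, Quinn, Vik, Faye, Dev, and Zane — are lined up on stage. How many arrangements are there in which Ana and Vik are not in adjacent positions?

There are 6! = 720 arrangements in all. If Ana and Vik are adjacent, merging them into one block gives 2·(5)! = 240 arrangements.
Complementary counting: 720 − 240 = 480.

480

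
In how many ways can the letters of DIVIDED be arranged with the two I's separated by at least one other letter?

300

There are 7!/(3!·2!) = 420 arrangements of DIVIDED in total.
If the two I's are adjacent, glue them into one block, leaving 6 items to arrange: (6)!/(3!) = 120 ways.
Hence 420 − 120 = 300.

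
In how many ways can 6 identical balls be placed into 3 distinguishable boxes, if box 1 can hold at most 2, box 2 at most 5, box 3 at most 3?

Ignoring the caps, the number of non-negative solutions to x_1+…+x_3 = 6 is C(8,2) = 28.
Subtract solutions that violate a single cap (substitute x_i' = x_i − (cap_i+1)): x_1 ≥ 3 gives C(5,2) = 10; x_2 ≥ 6 gives C(2,2) = 1; x_3 ≥ 4 gives C(4,2) = 6. Together 17.
No two caps can be exceeded simultaneously, so the pair terms are all 0.
By inclusion–exclusion the count is 28 − 17 + 0 = 11.

11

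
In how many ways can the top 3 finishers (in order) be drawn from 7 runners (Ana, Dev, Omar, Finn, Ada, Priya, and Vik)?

There are 7 choices for 1st place, 6 for 2nd, and 5 for 3rd.
That gives 7 × 6 × 5 = 210.

210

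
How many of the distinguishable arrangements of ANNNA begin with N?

With the first slot taken by N, it remains to arrange the other 4 letters (ANNA).
Those 4 letters have A appearing twice and N appearing twice, giving (4)!/(2!·2!) = 6.

6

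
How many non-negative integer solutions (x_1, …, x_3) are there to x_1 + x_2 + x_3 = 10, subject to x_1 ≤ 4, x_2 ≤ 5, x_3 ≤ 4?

Without the upper bounds there are C(12,2) = 66 ways to split 10 among 3 variables.
Subtract solutions that violate a single cap (substitute x_i' = x_i − (cap_i+1)): x_1 ≥ 5 gives C(7,2) = 21; x_2 ≥ 6 gives C(6,2) = 15; x_3 ≥ 5 gives C(7,2) = 21. Together 57.
Add back pairs where two caps are both exceeded: 0 + 1 + 0 = 1.
By inclusion–exclusion the count is 66 − 57 + 1 = 10.

10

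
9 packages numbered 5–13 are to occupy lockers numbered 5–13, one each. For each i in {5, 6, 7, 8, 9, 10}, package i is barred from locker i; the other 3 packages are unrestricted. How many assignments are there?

183822

Let Aᵢ (for 5 ≤ i ≤ 10) be the placements that put package i in its forbidden locker. Any j of these fix j positions, leaving (9−j)! ways to fill the rest, and there are C(6,j) ways to pick which j.
By inclusion–exclusion, the number of valid placements is Σ_{j=0}^{6} (−1)^j C(6,j)·(9−j)!.
Computing: 362880 − 241920 + 75600 − 14400 + 1800 − 144 + 6 = 183822.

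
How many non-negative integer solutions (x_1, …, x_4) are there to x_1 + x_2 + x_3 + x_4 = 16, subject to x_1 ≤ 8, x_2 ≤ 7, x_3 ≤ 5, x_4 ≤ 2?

Without the upper bounds there are C(19,3) = 969 ways to split 16 among 4 variables.
Subtract solutions that violate a single cap (substitute x_i' = x_i − (cap_i+1)): x_1 ≥ 9 gives C(10,3) = 120; x_2 ≥ 8 gives C(11,3) = 165; x_3 ≥ 6 gives C(13,3) = 286; x_4 ≥ 3 gives C(16,3) = 560. Together 1131.
Add back pairs where two caps are both exceeded: 0 + 4 + 35 + 10 + 56 + 120 = 225.
By inclusion–exclusion the count is 969 − 1131 + 225 = 63.

63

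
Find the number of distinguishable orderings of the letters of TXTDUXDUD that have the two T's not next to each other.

5880

Total arrangements of TXTDUXDUD: 9!/(3!·2!·2!·2!) = 7560.
If the two T's are adjacent, glue them into one block, leaving 8 items to arrange: (8)!/(3!·2!·2!) = 1680 ways.
Subtracting, 7560 − 1680 = 5880 arrangements keep the T's apart.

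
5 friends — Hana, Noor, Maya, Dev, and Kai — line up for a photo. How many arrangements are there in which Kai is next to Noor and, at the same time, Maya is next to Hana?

Treat {Kai,Noor} as one block (2 orders) and {Maya,Hana} as another (2 orders).
That leaves 3 units to arrange: 2 × 2 × 3! = 4 × 6 = 24.

24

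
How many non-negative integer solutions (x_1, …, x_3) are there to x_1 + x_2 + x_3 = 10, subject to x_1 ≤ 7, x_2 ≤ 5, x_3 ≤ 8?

By stars and bars, unrestricted non-negative solutions to x_1+…+x_3 = 10 number C(10+2,2) = 66.
Subtract solutions that violate a single cap (substitute x_i' = x_i − (cap_i+1)): x_1 ≥ 8 gives C(4,2) = 6; x_2 ≥ 6 gives C(6,2) = 15; x_3 ≥ 9 gives C(3,2) = 3. Together 24.
No two caps can be exceeded simultaneously, so the pair terms are all 0.
By inclusion–exclusion the count is 66 − 24 + 0 = 42.

42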